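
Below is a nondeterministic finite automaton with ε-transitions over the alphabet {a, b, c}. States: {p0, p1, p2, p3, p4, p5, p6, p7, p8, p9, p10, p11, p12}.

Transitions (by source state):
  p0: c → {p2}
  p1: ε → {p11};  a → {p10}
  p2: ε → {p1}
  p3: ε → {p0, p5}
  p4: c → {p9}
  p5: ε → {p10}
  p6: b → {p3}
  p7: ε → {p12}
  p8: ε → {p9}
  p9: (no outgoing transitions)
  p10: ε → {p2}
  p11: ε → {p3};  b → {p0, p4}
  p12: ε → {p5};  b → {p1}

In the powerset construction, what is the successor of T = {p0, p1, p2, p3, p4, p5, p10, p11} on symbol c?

{p0, p1, p2, p3, p5, p9, p10, p11}

p0 on c → {p2}.
p4 on c → {p9}.
No c-transition from p1, p2, p3, p5, p10, p11.
Union after reading c: {p2, p9}.
Now take the ε-closure:
From p2 via ε: add p1.
From p1 via ε: add p11.
From p11 via ε: add p3.
From p3 via ε: add p0, p5.
From p5 via ε: add p10.
No new states can be added; the closed set is {p0, p1, p2, p3, p5, p9, p10, p11}.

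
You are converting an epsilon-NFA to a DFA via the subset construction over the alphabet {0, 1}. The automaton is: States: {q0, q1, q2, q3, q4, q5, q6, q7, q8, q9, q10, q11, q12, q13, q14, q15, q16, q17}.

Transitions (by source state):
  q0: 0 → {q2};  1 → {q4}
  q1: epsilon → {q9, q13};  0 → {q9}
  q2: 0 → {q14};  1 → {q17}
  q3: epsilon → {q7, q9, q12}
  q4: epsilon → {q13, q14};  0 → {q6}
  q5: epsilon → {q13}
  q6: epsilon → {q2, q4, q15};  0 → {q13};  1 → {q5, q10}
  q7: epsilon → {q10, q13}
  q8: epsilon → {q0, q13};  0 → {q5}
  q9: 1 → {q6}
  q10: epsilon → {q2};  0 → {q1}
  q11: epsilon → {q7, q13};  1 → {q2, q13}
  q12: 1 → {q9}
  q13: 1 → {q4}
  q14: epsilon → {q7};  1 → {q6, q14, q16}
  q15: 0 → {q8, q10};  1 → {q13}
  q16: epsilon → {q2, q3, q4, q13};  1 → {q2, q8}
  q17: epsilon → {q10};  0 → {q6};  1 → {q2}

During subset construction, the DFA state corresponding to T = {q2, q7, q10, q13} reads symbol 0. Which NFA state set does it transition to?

{q1, q2, q7, q9, q10, q13, q14}

q2 on 0 → {q14}.
q10 on 0 → {q1}.
No 0-transition from q7, q13.
Union after reading 0: {q1, q14}.
Now take the epsilon-closure:
From q1 via epsilon: add q9, q13.
From q14 via epsilon: add q7.
From q7 via epsilon: add q10.
From q10 via epsilon: add q2.
No new states can be added; the closed set is {q1, q2, q7, q9, q10, q13, q14}.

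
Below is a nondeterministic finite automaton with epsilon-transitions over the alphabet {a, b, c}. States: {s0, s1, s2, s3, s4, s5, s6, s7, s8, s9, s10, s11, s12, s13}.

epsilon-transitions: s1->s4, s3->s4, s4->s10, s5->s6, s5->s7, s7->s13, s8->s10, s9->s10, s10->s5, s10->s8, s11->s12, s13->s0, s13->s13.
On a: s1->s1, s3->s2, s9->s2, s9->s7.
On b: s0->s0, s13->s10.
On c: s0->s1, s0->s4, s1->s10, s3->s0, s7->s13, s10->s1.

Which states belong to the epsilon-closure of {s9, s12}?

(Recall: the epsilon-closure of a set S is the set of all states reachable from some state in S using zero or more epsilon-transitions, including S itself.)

Start with {s9, s12}.
From s9 via epsilon: add s10.
From s10 via epsilon: add s5, s8.
From s5 via epsilon: add s6, s7.
From s7 via epsilon: add s13.
From s13 via epsilon: add s0.
No new states can be added; the closed set is {s0, s5, s6, s7, s8, s9, s10, s12, s13}.

{s0, s5, s6, s7, s8, s9, s10, s12, s13}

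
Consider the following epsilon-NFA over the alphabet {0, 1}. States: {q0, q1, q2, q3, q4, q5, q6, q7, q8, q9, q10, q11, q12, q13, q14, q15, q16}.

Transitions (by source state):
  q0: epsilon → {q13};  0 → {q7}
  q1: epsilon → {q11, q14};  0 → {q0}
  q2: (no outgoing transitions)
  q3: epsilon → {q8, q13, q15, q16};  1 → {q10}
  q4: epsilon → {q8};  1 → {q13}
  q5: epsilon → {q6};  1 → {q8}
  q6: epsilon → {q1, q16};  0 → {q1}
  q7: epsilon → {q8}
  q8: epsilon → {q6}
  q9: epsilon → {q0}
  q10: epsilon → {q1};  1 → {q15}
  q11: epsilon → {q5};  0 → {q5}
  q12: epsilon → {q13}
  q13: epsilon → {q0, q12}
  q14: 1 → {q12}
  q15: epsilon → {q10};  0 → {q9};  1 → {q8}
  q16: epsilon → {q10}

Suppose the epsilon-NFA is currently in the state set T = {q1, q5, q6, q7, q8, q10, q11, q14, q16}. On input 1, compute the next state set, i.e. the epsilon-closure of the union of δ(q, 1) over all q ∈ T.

{q0, q1, q5, q6, q8, q10, q11, q12, q13, q14, q15, q16}

q5 on 1 → {q8}.
q10 on 1 → {q15}.
q14 on 1 → {q12}.
No 1-transition from q1, q6, q7, q8, q11, q16.
Union after reading 1: {q8, q12, q15}.
Now take the epsilon-closure:
From q8 via epsilon: add q6.
From q12 via epsilon: add q13.
From q15 via epsilon: add q10.
From q6 via epsilon: add q1, q16.
From q13 via epsilon: add q0.
From q1 via epsilon: add q11, q14.
From q11 via epsilon: add q5.
No new states can be added; the closed set is {q0, q1, q5, q6, q8, q10, q11, q12, q13, q14, q15, q16}.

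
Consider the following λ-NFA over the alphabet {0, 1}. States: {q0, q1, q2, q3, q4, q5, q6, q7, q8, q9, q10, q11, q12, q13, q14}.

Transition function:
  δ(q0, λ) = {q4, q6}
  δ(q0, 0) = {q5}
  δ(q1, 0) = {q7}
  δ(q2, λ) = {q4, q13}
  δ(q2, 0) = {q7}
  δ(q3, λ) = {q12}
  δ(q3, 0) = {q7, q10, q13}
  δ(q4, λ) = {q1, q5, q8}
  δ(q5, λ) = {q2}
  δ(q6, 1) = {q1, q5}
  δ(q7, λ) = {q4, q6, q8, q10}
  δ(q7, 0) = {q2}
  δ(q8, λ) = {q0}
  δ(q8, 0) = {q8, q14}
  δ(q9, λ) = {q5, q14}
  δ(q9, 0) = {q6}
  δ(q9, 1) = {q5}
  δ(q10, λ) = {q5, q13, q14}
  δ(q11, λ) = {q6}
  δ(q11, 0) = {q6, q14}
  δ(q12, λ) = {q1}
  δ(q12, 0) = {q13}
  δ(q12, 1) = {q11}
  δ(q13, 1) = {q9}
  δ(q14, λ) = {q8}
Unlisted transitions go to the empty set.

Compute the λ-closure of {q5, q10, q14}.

{q0, q1, q2, q4, q5, q6, q8, q10, q13, q14}

Start with {q5, q10, q14}.
From q5 via λ: add q2.
From q10 via λ: add q13.
From q14 via λ: add q8.
From q2 via λ: add q4.
From q8 via λ: add q0.
From q0 via λ: add q6.
From q4 via λ: add q1.
No new states can be added; the closed set is {q0, q1, q2, q4, q5, q6, q8, q10, q13, q14}.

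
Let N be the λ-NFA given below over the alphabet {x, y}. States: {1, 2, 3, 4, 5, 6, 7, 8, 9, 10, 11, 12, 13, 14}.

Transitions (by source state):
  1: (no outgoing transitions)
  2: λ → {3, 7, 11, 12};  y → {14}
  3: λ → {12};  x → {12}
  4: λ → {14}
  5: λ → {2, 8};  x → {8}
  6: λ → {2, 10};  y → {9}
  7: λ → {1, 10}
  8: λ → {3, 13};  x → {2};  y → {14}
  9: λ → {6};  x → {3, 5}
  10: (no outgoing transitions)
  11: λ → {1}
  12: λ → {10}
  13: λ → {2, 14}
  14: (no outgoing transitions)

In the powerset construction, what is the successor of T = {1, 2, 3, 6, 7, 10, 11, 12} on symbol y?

{1, 2, 3, 6, 7, 9, 10, 11, 12, 14}

2 on y → {14}.
6 on y → {9}.
No y-transition from 1, 3, 7, 10, 11, 12.
Union after reading y: {9, 14}.
Now take the λ-closure:
From 9 via λ: add 6.
From 6 via λ: add 2, 10.
From 2 via λ: add 3, 7, 11, 12.
From 7 via λ: add 1.
No new states can be added; the closed set is {1, 2, 3, 6, 7, 9, 10, 11, 12, 14}.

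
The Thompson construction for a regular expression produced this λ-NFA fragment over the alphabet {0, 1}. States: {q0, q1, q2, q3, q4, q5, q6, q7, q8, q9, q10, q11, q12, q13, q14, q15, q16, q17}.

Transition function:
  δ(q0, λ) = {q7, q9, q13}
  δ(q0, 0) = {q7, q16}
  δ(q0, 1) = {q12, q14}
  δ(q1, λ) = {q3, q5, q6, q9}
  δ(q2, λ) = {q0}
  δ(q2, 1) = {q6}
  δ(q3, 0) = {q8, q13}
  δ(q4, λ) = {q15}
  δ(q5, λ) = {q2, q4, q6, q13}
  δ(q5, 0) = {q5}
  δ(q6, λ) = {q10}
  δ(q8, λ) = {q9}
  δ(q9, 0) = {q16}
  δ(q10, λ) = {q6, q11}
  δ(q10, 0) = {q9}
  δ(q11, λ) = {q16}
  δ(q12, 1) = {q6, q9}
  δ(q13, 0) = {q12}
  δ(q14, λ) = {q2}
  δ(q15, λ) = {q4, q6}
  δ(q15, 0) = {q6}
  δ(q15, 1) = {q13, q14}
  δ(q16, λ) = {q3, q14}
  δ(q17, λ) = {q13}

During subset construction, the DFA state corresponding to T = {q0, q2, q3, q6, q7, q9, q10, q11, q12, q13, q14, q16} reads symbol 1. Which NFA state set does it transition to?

{q0, q2, q3, q6, q7, q9, q10, q11, q12, q13, q14, q16}

q0 on 1 → {q12, q14}.
q2 on 1 → {q6}.
q12 on 1 → {q6, q9}.
No 1-transition from q3, q6, q7, q9, q10, q11, q13, q14, q16.
Union after reading 1: {q6, q9, q12, q14}.
Now take the λ-closure:
From q6 via λ: add q10.
From q14 via λ: add q2.
From q2 via λ: add q0.
From q10 via λ: add q11.
From q0 via λ: add q7, q13.
From q11 via λ: add q16.
From q16 via λ: add q3.
No new states can be added; the closed set is {q0, q2, q3, q6, q7, q9, q10, q11, q12, q13, q14, q16}.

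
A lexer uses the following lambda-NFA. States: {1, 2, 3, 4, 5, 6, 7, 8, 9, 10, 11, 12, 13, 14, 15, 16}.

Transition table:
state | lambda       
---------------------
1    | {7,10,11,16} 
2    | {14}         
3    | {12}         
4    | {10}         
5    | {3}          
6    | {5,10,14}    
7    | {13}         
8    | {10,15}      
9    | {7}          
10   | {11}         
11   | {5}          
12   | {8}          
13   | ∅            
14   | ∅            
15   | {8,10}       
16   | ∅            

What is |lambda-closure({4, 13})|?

Start with {4, 13}.
From 4 via lambda: add 10.
From 10 via lambda: add 11.
From 11 via lambda: add 5.
From 5 via lambda: add 3.
From 3 via lambda: add 12.
From 12 via lambda: add 8.
From 8 via lambda: add 15.
lambda-closure = {3, 4, 5, 8, 10, 11, 12, 13, 15}, which has 9 states.

9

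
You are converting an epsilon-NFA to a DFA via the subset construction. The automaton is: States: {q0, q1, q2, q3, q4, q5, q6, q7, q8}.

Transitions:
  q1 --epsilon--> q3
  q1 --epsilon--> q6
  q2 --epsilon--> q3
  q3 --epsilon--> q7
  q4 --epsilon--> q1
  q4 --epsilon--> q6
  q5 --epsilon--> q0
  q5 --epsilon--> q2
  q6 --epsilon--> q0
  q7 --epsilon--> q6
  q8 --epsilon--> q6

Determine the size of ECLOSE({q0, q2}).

Start with {q0, q2}.
From q2 via epsilon: add q3.
From q3 via epsilon: add q7.
From q7 via epsilon: add q6.
epsilon-closure = {q0, q2, q3, q6, q7}, which has 5 states.

5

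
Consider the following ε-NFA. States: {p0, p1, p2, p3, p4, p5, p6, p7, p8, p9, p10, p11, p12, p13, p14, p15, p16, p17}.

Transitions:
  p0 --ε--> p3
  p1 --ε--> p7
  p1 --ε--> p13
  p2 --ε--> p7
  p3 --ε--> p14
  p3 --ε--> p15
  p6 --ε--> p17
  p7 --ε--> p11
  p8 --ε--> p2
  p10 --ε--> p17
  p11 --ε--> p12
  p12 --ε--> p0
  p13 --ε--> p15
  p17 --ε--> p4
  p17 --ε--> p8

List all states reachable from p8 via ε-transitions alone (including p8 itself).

Start with {p8}.
From p8 via ε: add p2.
From p2 via ε: add p7.
From p7 via ε: add p11.
From p11 via ε: add p12.
From p12 via ε: add p0.
From p0 via ε: add p3.
From p3 via ε: add p14, p15.
No new states can be added; the closed set is {p0, p2, p3, p7, p8, p11, p12, p14, p15}.

{p0, p2, p3, p7, p8, p11, p12, p14, p15}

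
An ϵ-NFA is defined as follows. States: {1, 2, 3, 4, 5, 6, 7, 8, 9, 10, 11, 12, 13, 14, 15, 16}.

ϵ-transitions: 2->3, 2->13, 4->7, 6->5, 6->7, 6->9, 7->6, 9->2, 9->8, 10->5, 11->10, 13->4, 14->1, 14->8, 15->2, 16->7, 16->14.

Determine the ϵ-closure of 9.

Start with {9}.
From 9 via ϵ: add 2, 8.
From 2 via ϵ: add 3, 13.
From 13 via ϵ: add 4.
From 4 via ϵ: add 7.
From 7 via ϵ: add 6.
From 6 via ϵ: add 5.
No new states can be added; the closed set is {2, 3, 4, 5, 6, 7, 8, 9, 13}.

{2, 3, 4, 5, 6, 7, 8, 9, 13}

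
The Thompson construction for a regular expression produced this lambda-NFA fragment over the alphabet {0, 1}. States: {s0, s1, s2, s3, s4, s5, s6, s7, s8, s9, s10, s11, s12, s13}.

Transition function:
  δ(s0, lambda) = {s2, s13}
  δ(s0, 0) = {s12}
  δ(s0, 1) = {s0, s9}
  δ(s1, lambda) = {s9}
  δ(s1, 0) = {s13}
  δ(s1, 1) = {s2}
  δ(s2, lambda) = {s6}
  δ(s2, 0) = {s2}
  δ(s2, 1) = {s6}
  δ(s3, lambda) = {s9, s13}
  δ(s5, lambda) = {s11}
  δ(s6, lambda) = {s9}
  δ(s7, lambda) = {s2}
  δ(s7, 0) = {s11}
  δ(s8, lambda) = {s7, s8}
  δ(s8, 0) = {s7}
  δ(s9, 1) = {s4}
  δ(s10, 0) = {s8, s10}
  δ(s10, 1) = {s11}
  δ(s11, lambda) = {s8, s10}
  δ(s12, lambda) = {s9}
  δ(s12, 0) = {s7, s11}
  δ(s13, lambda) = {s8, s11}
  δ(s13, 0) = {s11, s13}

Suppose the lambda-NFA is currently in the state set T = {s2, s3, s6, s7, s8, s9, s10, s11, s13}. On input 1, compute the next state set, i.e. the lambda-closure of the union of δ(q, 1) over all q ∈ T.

{s2, s4, s6, s7, s8, s9, s10, s11}

s2 on 1 → {s6}.
s9 on 1 → {s4}.
s10 on 1 → {s11}.
No 1-transition from s3, s6, s7, s8, s11, s13.
Union after reading 1: {s4, s6, s11}.
Now take the lambda-closure:
From s6 via lambda: add s9.
From s11 via lambda: add s8, s10.
From s8 via lambda: add s7.
From s7 via lambda: add s2.
No new states can be added; the closed set is {s2, s4, s6, s7, s8, s9, s10, s11}.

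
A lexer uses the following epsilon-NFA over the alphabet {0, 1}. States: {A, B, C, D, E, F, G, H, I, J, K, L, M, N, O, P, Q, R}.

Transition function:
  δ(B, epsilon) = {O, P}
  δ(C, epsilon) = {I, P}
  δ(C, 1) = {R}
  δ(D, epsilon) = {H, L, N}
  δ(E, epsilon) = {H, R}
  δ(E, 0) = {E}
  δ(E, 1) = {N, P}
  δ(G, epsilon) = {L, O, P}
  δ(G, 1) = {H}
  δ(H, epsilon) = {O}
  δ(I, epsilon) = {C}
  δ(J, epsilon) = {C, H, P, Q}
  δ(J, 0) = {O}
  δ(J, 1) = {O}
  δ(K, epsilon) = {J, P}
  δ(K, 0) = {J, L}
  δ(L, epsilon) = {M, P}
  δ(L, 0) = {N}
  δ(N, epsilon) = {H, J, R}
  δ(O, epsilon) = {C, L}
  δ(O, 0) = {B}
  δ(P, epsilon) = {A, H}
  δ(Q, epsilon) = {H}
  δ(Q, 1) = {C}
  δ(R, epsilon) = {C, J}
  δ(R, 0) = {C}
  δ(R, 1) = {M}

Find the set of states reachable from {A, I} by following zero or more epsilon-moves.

Start with {A, I}.
From I via epsilon: add C.
From C via epsilon: add P.
From P via epsilon: add H.
From H via epsilon: add O.
From O via epsilon: add L.
From L via epsilon: add M.
No new states can be added; the closed set is {A, C, H, I, L, M, O, P}.

{A, C, H, I, L, M, O, P}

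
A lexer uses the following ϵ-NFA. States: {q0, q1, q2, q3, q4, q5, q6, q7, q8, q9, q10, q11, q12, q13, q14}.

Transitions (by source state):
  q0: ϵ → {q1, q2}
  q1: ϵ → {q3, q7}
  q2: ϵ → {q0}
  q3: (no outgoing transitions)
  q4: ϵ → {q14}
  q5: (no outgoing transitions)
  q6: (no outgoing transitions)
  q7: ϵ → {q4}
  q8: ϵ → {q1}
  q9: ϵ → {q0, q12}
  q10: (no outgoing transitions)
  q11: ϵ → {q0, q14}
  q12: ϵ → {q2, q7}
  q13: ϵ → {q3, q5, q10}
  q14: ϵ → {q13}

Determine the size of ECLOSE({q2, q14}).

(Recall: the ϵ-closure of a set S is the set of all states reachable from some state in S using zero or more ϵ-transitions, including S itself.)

10

Start with {q2, q14}.
From q2 via ϵ: add q0.
From q14 via ϵ: add q13.
From q0 via ϵ: add q1.
From q13 via ϵ: add q3, q5, q10.
From q1 via ϵ: add q7.
From q7 via ϵ: add q4.
ϵ-closure = {q0, q1, q2, q3, q4, q5, q7, q10, q13, q14}, which has 10 states.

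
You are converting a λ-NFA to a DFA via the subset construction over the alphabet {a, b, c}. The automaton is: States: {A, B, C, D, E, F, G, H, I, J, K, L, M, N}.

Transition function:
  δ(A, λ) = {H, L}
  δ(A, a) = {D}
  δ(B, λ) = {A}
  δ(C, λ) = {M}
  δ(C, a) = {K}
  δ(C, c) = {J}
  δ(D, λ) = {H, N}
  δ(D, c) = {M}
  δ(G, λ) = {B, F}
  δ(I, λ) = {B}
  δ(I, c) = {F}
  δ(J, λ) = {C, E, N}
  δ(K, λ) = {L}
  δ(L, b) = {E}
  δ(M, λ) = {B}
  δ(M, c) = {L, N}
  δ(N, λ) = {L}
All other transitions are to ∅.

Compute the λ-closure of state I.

{A, B, H, I, L}

Start with {I}.
From I via λ: add B.
From B via λ: add A.
From A via λ: add H, L.
No new states can be added; the closed set is {A, B, H, I, L}.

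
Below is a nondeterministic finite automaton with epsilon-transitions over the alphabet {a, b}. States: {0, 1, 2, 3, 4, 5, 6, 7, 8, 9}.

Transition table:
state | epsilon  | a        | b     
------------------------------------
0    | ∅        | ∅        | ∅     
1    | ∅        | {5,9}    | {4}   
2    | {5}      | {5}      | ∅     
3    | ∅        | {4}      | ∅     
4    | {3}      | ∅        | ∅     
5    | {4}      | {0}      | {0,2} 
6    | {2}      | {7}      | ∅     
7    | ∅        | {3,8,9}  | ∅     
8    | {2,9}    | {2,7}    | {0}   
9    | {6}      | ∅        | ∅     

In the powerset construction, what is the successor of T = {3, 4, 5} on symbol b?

5 on b → {0, 2}.
No b-transition from 3, 4.
Union after reading b: {0, 2}.
Now take the epsilon-closure:
From 2 via epsilon: add 5.
From 5 via epsilon: add 4.
From 4 via epsilon: add 3.
No new states can be added; the closed set is {0, 2, 3, 4, 5}.

{0, 2, 3, 4, 5}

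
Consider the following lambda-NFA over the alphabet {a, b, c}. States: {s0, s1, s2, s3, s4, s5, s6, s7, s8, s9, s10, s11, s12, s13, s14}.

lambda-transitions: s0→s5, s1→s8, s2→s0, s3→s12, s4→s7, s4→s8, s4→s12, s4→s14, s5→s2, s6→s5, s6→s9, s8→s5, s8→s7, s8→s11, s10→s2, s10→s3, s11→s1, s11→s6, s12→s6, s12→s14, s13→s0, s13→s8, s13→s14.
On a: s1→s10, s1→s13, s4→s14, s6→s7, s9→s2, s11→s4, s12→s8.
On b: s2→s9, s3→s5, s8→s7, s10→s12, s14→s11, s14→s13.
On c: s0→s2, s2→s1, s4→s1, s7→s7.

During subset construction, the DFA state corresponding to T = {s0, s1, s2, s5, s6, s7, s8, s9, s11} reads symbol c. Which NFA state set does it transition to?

s0 on c → {s2}.
s2 on c → {s1}.
s7 on c → {s7}.
No c-transition from s1, s5, s6, s8, s9, s11.
Union after reading c: {s1, s2, s7}.
Now take the lambda-closure:
From s1 via lambda: add s8.
From s2 via lambda: add s0.
From s0 via lambda: add s5.
From s8 via lambda: add s11.
From s11 via lambda: add s6.
From s6 via lambda: add s9.
No new states can be added; the closed set is {s0, s1, s2, s5, s6, s7, s8, s9, s11}.

{s0, s1, s2, s5, s6, s7, s8, s9, s11}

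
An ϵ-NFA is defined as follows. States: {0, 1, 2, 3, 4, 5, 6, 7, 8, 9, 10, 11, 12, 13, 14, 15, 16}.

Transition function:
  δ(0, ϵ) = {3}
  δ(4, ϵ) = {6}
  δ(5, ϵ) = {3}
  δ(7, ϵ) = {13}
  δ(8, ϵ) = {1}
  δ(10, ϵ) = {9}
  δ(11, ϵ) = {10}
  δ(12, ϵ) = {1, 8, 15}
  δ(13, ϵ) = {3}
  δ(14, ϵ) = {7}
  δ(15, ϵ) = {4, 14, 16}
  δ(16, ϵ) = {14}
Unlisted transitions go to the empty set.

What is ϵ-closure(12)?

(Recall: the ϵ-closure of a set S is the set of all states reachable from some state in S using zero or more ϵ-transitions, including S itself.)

Start with {12}.
From 12 via ϵ: add 1, 8, 15.
From 15 via ϵ: add 4, 14, 16.
From 4 via ϵ: add 6.
From 14 via ϵ: add 7.
From 7 via ϵ: add 13.
From 13 via ϵ: add 3.
No new states can be added; the closed set is {1, 3, 4, 6, 7, 8, 12, 13, 14, 15, 16}.

{1, 3, 4, 6, 7, 8, 12, 13, 14, 15, 16}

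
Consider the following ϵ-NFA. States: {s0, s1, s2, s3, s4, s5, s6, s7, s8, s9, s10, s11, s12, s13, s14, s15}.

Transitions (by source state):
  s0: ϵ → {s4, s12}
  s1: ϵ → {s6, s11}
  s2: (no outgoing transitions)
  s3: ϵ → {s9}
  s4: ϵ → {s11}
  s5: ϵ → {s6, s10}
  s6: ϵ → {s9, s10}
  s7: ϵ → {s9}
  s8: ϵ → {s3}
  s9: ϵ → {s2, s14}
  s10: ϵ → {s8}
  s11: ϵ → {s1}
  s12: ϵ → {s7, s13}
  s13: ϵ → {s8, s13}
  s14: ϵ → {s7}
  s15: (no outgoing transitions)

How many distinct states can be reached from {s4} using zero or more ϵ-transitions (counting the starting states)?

Start with {s4}.
From s4 via ϵ: add s11.
From s11 via ϵ: add s1.
From s1 via ϵ: add s6.
From s6 via ϵ: add s9, s10.
From s9 via ϵ: add s2, s14.
From s10 via ϵ: add s8.
From s8 via ϵ: add s3.
From s14 via ϵ: add s7.
ϵ-closure = {s1, s2, s3, s4, s6, s7, s8, s9, s10, s11, s14}, which has 11 states.

11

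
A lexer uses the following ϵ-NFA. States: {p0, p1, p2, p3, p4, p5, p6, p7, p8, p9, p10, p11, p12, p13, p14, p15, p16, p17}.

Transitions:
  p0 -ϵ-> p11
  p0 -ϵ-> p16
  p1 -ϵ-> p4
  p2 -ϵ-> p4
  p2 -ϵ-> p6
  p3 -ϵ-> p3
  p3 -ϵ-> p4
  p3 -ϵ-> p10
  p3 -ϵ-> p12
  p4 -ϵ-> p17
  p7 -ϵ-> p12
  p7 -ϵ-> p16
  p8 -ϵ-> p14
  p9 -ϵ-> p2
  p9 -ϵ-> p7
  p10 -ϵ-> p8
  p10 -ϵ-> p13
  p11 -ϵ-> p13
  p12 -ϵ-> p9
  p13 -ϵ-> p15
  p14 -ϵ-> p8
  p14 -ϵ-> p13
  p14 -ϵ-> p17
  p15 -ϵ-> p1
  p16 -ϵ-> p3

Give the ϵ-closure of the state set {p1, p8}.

{p1, p4, p8, p13, p14, p15, p17}

Start with {p1, p8}.
From p1 via ϵ: add p4.
From p8 via ϵ: add p14.
From p4 via ϵ: add p17.
From p14 via ϵ: add p13.
From p13 via ϵ: add p15.
No new states can be added; the closed set is {p1, p4, p8, p13, p14, p15, p17}.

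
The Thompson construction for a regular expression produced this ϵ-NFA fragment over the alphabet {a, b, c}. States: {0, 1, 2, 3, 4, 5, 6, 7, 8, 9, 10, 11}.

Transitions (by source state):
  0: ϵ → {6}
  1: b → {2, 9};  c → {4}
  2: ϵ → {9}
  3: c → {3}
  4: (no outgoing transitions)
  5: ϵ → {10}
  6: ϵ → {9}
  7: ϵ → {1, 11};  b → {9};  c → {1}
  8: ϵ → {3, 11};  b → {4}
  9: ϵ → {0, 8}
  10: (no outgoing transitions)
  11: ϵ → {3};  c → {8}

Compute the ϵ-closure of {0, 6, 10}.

Start with {0, 6, 10}.
From 6 via ϵ: add 9.
From 9 via ϵ: add 8.
From 8 via ϵ: add 3, 11.
No new states can be added; the closed set is {0, 3, 6, 8, 9, 10, 11}.

{0, 3, 6, 8, 9, 10, 11}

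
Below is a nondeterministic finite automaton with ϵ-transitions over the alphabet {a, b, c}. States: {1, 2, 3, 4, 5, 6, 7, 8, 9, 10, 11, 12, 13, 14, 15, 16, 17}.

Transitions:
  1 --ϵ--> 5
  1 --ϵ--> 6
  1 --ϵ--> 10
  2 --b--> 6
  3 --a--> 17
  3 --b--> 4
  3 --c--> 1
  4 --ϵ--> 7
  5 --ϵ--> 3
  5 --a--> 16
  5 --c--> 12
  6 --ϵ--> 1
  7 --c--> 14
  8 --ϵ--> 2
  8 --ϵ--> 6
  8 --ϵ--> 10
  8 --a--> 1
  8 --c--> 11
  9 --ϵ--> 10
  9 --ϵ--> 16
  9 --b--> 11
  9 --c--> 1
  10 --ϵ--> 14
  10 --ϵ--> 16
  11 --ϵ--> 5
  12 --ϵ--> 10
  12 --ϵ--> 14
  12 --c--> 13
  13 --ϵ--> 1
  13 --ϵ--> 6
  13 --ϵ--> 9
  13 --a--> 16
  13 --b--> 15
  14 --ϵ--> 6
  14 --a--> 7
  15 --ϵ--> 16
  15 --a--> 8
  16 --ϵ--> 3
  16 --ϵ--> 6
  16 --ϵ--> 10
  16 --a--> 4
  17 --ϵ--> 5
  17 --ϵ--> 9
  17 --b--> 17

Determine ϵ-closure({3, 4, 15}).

Start with {3, 4, 15}.
From 4 via ϵ: add 7.
From 15 via ϵ: add 16.
From 16 via ϵ: add 6, 10.
From 6 via ϵ: add 1.
From 10 via ϵ: add 14.
From 1 via ϵ: add 5.
No new states can be added; the closed set is {1, 3, 4, 5, 6, 7, 10, 14, 15, 16}.

{1, 3, 4, 5, 6, 7, 10, 14, 15, 16}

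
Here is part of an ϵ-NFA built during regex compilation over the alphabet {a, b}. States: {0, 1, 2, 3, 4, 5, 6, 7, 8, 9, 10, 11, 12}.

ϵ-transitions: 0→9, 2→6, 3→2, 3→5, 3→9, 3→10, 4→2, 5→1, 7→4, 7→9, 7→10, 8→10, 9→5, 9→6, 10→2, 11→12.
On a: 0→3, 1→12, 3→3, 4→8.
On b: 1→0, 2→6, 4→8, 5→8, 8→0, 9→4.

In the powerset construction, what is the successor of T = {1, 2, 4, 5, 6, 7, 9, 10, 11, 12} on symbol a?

{2, 6, 8, 10, 12}

1 on a → {12}.
4 on a → {8}.
No a-transition from 2, 5, 6, 7, 9, 10, 11, 12.
Union after reading a: {8, 12}.
Now take the ϵ-closure:
From 8 via ϵ: add 10.
From 10 via ϵ: add 2.
From 2 via ϵ: add 6.
No new states can be added; the closed set is {2, 6, 8, 10, 12}.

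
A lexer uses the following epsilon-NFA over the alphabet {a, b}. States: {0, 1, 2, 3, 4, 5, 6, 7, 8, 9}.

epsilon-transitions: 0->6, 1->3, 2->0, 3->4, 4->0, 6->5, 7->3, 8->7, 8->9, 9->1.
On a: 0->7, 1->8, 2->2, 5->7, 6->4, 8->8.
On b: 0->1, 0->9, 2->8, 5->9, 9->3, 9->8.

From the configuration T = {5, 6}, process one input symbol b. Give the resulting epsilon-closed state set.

{0, 1, 3, 4, 5, 6, 9}

5 on b → {9}.
No b-transition from 6.
Union after reading b: {9}.
Now take the epsilon-closure:
From 9 via epsilon: add 1.
From 1 via epsilon: add 3.
From 3 via epsilon: add 4.
From 4 via epsilon: add 0.
From 0 via epsilon: add 6.
From 6 via epsilon: add 5.
No new states can be added; the closed set is {0, 1, 3, 4, 5, 6, 9}.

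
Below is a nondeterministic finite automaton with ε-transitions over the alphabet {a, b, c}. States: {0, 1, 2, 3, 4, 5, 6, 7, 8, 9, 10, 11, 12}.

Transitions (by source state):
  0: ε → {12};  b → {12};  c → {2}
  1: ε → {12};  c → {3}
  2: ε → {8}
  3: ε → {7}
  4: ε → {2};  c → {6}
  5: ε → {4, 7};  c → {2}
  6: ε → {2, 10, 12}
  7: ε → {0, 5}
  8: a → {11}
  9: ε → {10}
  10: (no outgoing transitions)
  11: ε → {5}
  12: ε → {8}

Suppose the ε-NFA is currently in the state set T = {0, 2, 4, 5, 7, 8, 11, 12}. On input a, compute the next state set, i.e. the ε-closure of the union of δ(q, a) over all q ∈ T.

{0, 2, 4, 5, 7, 8, 11, 12}

8 on a → {11}.
No a-transition from 0, 2, 4, 5, 7, 11, 12.
Union after reading a: {11}.
Now take the ε-closure:
From 11 via ε: add 5.
From 5 via ε: add 4, 7.
From 4 via ε: add 2.
From 7 via ε: add 0.
From 0 via ε: add 12.
From 2 via ε: add 8.
No new states can be added; the closed set is {0, 2, 4, 5, 7, 8, 11, 12}.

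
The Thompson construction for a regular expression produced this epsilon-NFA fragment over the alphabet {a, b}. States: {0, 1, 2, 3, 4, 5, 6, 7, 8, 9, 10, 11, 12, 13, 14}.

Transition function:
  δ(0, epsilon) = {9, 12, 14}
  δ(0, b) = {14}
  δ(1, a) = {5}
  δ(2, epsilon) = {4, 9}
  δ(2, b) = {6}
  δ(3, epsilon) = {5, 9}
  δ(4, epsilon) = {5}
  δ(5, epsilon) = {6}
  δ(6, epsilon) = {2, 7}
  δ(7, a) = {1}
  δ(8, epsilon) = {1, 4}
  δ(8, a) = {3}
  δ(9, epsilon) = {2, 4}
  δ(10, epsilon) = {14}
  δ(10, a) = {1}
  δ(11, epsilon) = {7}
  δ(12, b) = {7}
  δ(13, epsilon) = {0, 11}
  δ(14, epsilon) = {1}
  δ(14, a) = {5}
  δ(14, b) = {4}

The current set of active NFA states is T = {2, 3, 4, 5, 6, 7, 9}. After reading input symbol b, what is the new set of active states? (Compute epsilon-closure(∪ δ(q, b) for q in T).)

{2, 4, 5, 6, 7, 9}

2 on b → {6}.
No b-transition from 3, 4, 5, 6, 7, 9.
Union after reading b: {6}.
Now take the epsilon-closure:
From 6 via epsilon: add 2, 7.
From 2 via epsilon: add 4, 9.
From 4 via epsilon: add 5.
No new states can be added; the closed set is {2, 4, 5, 6, 7, 9}.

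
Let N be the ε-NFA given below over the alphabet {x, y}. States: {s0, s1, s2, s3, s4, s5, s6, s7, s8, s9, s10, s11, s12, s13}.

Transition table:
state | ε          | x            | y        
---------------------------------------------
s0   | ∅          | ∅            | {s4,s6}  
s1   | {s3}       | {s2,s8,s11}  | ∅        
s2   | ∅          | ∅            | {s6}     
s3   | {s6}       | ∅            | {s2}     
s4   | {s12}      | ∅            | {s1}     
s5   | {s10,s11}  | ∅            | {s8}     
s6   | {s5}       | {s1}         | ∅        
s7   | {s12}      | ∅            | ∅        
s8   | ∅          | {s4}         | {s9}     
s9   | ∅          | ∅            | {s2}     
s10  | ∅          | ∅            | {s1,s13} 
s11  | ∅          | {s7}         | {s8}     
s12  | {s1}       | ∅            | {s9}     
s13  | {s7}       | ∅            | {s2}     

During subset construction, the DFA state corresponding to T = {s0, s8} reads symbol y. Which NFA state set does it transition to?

s0 on y → {s4, s6}.
s8 on y → {s9}.
Union after reading y: {s4, s6, s9}.
Now take the ε-closure:
From s4 via ε: add s12.
From s6 via ε: add s5.
From s5 via ε: add s10, s11.
From s12 via ε: add s1.
From s1 via ε: add s3.
No new states can be added; the closed set is {s1, s3, s4, s5, s6, s9, s10, s11, s12}.

{s1, s3, s4, s5, s6, s9, s10, s11, s12}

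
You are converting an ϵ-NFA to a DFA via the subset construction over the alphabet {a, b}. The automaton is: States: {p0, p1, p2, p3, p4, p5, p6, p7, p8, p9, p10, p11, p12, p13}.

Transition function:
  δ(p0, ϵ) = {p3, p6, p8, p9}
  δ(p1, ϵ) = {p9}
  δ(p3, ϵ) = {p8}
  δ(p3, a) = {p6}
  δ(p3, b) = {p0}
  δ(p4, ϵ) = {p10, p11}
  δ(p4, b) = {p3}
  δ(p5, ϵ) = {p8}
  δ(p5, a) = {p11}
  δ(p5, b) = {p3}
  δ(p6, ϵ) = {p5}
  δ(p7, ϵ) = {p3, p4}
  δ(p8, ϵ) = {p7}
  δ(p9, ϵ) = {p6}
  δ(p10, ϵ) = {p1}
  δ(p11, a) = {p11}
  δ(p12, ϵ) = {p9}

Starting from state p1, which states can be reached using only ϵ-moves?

Start with {p1}.
From p1 via ϵ: add p9.
From p9 via ϵ: add p6.
From p6 via ϵ: add p5.
From p5 via ϵ: add p8.
From p8 via ϵ: add p7.
From p7 via ϵ: add p3, p4.
From p4 via ϵ: add p10, p11.
No new states can be added; the closed set is {p1, p3, p4, p5, p6, p7, p8, p9, p10, p11}.

{p1, p3, p4, p5, p6, p7, p8, p9, p10, p11}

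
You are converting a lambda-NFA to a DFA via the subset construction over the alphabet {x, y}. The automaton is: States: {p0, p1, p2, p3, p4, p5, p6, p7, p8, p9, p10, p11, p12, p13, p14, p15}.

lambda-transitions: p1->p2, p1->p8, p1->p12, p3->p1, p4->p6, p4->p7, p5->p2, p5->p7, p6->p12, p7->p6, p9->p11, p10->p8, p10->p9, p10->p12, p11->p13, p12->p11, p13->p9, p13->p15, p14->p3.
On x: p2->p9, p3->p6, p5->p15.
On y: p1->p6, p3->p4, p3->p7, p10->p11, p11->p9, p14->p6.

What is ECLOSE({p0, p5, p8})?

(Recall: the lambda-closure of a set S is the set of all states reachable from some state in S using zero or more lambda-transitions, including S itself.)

{p0, p2, p5, p6, p7, p8, p9, p11, p12, p13, p15}

Start with {p0, p5, p8}.
From p5 via lambda: add p2, p7.
From p7 via lambda: add p6.
From p6 via lambda: add p12.
From p12 via lambda: add p11.
From p11 via lambda: add p13.
From p13 via lambda: add p9, p15.
No new states can be added; the closed set is {p0, p2, p5, p6, p7, p8, p9, p11, p12, p13, p15}.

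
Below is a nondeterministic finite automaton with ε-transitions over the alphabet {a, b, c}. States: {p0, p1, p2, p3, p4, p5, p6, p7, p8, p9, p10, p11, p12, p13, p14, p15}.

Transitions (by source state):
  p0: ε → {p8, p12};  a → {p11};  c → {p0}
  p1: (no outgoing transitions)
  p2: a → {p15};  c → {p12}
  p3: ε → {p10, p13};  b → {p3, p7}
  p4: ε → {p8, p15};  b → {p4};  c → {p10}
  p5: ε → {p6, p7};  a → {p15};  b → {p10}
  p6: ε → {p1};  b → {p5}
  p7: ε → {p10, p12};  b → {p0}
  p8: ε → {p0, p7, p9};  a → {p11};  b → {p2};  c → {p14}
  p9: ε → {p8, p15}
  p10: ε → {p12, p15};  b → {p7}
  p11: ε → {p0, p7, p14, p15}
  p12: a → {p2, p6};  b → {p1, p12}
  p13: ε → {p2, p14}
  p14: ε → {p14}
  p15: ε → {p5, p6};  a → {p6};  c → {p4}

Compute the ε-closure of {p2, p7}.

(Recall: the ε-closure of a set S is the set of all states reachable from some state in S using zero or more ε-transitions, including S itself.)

Start with {p2, p7}.
From p7 via ε: add p10, p12.
From p10 via ε: add p15.
From p15 via ε: add p5, p6.
From p6 via ε: add p1.
No new states can be added; the closed set is {p1, p2, p5, p6, p7, p10, p12, p15}.

{p1, p2, p5, p6, p7, p10, p12, p15}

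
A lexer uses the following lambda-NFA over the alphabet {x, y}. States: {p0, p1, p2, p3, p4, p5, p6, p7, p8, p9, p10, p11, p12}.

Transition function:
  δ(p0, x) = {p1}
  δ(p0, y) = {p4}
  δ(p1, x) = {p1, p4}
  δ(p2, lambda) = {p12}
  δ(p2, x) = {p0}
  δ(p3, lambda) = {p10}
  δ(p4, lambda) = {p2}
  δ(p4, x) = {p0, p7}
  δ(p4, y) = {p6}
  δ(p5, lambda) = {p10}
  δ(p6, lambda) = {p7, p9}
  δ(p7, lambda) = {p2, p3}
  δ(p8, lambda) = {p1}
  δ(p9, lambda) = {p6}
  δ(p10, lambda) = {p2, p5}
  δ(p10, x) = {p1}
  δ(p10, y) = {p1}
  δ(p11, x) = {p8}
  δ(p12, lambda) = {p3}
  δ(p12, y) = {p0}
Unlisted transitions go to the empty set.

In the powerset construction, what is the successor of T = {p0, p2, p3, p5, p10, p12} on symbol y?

{p0, p1, p2, p3, p4, p5, p10, p12}

p0 on y → {p4}.
p10 on y → {p1}.
p12 on y → {p0}.
No y-transition from p2, p3, p5.
Union after reading y: {p0, p1, p4}.
Now take the lambda-closure:
From p4 via lambda: add p2.
From p2 via lambda: add p12.
From p12 via lambda: add p3.
From p3 via lambda: add p10.
From p10 via lambda: add p5.
No new states can be added; the closed set is {p0, p1, p2, p3, p4, p5, p10, p12}.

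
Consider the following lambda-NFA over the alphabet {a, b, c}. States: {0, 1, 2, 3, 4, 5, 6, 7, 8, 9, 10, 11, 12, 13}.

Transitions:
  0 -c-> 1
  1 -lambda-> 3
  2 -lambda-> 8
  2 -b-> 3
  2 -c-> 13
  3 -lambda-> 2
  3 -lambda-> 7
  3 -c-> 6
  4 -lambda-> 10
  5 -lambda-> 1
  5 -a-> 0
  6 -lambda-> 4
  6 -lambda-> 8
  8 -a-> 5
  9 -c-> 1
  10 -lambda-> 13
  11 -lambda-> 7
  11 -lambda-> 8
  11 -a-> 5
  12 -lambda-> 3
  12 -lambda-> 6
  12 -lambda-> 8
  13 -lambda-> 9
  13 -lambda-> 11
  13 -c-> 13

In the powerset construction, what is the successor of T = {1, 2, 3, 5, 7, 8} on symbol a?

{0, 1, 2, 3, 5, 7, 8}

5 on a → {0}.
8 on a → {5}.
No a-transition from 1, 2, 3, 7.
Union after reading a: {0, 5}.
Now take the lambda-closure:
From 5 via lambda: add 1.
From 1 via lambda: add 3.
From 3 via lambda: add 2, 7.
From 2 via lambda: add 8.
No new states can be added; the closed set is {0, 1, 2, 3, 5, 7, 8}.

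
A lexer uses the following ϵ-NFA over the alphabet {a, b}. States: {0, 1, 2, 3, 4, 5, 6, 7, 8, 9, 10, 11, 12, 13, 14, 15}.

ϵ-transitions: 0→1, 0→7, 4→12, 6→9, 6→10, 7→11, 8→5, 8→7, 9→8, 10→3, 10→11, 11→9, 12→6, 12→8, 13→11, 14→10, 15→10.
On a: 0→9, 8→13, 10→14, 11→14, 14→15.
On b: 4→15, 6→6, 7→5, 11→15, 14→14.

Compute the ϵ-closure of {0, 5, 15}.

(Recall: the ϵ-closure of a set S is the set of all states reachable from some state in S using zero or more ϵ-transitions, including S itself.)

Start with {0, 5, 15}.
From 0 via ϵ: add 1, 7.
From 15 via ϵ: add 10.
From 7 via ϵ: add 11.
From 10 via ϵ: add 3.
From 11 via ϵ: add 9.
From 9 via ϵ: add 8.
No new states can be added; the closed set is {0, 1, 3, 5, 7, 8, 9, 10, 11, 15}.

{0, 1, 3, 5, 7, 8, 9, 10, 11, 15}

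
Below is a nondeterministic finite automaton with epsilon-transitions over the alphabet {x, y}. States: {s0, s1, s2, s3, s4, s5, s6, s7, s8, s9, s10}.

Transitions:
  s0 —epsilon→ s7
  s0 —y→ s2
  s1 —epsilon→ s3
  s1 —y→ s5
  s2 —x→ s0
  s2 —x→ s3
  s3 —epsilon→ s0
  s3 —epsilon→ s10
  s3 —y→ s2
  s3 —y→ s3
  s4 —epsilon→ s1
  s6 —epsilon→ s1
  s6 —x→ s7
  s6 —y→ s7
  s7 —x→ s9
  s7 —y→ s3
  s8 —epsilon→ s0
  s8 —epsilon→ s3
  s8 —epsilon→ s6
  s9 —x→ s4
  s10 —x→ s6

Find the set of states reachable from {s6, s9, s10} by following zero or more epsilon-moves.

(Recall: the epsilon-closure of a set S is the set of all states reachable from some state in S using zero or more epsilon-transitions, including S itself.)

Start with {s6, s9, s10}.
From s6 via epsilon: add s1.
From s1 via epsilon: add s3.
From s3 via epsilon: add s0.
From s0 via epsilon: add s7.
No new states can be added; the closed set is {s0, s1, s3, s6, s7, s9, s10}.

{s0, s1, s3, s6, s7, s9, s10}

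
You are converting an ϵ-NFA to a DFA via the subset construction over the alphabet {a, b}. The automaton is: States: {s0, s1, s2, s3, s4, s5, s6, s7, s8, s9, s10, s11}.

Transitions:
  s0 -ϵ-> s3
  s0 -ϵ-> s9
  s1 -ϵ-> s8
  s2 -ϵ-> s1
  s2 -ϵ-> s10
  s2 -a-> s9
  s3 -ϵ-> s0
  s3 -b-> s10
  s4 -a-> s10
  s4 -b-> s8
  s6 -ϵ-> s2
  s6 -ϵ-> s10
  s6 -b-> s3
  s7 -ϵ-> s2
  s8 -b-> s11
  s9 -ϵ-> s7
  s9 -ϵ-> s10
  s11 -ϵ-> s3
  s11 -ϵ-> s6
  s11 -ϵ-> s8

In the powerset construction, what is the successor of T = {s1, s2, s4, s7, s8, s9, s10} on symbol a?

{s1, s2, s7, s8, s9, s10}

s2 on a → {s9}.
s4 on a → {s10}.
No a-transition from s1, s7, s8, s9, s10.
Union after reading a: {s9, s10}.
Now take the ϵ-closure:
From s9 via ϵ: add s7.
From s7 via ϵ: add s2.
From s2 via ϵ: add s1.
From s1 via ϵ: add s8.
No new states can be added; the closed set is {s1, s2, s7, s8, s9, s10}.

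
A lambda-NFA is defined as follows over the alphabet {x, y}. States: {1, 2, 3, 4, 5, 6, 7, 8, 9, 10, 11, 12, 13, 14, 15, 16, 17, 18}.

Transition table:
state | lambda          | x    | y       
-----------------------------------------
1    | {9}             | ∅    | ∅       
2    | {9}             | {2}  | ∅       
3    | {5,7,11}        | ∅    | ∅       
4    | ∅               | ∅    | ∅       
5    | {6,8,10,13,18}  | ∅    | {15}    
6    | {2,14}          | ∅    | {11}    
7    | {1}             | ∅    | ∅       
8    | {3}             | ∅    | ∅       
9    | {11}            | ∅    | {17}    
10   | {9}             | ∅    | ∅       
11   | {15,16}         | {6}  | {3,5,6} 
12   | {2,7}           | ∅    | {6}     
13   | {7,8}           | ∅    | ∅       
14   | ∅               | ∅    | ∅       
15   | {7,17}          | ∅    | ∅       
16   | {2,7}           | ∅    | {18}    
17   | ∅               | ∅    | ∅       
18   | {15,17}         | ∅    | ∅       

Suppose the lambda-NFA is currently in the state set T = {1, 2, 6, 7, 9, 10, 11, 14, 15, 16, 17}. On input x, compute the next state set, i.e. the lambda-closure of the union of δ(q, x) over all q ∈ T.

{1, 2, 6, 7, 9, 11, 14, 15, 16, 17}

2 on x → {2}.
11 on x → {6}.
No x-transition from 1, 6, 7, 9, 10, 14, 15, 16, 17.
Union after reading x: {2, 6}.
Now take the lambda-closure:
From 2 via lambda: add 9.
From 6 via lambda: add 14.
From 9 via lambda: add 11.
From 11 via lambda: add 15, 16.
From 15 via lambda: add 7, 17.
From 7 via lambda: add 1.
No new states can be added; the closed set is {1, 2, 6, 7, 9, 11, 14, 15, 16, 17}.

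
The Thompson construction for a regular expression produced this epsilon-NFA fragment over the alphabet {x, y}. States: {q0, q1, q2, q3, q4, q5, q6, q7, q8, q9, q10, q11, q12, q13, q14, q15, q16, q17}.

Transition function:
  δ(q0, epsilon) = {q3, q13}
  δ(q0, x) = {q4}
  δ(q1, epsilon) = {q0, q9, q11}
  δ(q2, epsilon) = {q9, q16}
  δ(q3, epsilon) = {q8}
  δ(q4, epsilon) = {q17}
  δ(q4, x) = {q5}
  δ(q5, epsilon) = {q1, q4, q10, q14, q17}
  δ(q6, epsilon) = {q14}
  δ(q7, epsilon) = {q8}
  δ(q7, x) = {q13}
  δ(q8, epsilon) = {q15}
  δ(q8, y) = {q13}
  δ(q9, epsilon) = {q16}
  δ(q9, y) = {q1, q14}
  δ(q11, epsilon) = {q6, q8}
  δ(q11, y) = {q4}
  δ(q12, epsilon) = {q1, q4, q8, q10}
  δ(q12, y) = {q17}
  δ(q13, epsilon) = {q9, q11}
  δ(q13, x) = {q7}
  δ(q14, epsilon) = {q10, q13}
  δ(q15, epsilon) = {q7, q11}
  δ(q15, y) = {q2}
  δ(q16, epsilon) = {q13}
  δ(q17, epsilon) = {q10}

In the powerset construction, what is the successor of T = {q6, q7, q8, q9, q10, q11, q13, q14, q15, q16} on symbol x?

{q6, q7, q8, q9, q10, q11, q13, q14, q15, q16}

q7 on x → {q13}.
q13 on x → {q7}.
No x-transition from q6, q8, q9, q10, q11, q14, q15, q16.
Union after reading x: {q7, q13}.
Now take the epsilon-closure:
From q7 via epsilon: add q8.
From q13 via epsilon: add q9, q11.
From q8 via epsilon: add q15.
From q9 via epsilon: add q16.
From q11 via epsilon: add q6.
From q6 via epsilon: add q14.
From q14 via epsilon: add q10.
No new states can be added; the closed set is {q6, q7, q8, q9, q10, q11, q13, q14, q15, q16}.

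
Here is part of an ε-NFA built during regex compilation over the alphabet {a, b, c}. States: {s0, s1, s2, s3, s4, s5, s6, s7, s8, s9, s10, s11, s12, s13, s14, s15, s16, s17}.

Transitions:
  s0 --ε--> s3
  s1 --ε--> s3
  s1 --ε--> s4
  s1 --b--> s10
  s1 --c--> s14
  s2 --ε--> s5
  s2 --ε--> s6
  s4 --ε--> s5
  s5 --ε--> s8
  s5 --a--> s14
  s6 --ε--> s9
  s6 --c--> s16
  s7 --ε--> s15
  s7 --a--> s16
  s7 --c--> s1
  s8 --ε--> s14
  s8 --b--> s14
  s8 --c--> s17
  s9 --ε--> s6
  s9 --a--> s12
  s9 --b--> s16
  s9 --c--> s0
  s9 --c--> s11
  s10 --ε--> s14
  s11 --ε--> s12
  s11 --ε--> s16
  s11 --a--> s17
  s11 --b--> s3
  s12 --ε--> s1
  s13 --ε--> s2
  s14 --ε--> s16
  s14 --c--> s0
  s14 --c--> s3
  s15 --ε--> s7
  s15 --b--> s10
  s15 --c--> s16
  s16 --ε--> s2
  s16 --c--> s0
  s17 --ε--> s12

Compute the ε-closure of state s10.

Start with {s10}.
From s10 via ε: add s14.
From s14 via ε: add s16.
From s16 via ε: add s2.
From s2 via ε: add s5, s6.
From s5 via ε: add s8.
From s6 via ε: add s9.
No new states can be added; the closed set is {s2, s5, s6, s8, s9, s10, s14, s16}.

{s2, s5, s6, s8, s9, s10, s14, s16}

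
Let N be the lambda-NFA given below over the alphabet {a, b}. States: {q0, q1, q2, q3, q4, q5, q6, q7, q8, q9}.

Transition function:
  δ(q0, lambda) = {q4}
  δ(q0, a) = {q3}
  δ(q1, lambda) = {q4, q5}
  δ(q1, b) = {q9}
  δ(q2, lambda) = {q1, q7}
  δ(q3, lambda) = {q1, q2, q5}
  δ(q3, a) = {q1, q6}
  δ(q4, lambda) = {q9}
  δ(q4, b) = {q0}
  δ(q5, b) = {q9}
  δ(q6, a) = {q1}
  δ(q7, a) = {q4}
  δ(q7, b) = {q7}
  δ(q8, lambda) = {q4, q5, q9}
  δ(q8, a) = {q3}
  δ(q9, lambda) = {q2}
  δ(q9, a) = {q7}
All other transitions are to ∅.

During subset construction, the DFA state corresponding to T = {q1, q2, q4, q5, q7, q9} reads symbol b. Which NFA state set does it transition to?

q1 on b → {q9}.
q4 on b → {q0}.
q5 on b → {q9}.
q7 on b → {q7}.
No b-transition from q2, q9.
Union after reading b: {q0, q7, q9}.
Now take the lambda-closure:
From q0 via lambda: add q4.
From q9 via lambda: add q2.
From q2 via lambda: add q1.
From q1 via lambda: add q5.
No new states can be added; the closed set is {q0, q1, q2, q4, q5, q7, q9}.

{q0, q1, q2, q4, q5, q7, q9}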